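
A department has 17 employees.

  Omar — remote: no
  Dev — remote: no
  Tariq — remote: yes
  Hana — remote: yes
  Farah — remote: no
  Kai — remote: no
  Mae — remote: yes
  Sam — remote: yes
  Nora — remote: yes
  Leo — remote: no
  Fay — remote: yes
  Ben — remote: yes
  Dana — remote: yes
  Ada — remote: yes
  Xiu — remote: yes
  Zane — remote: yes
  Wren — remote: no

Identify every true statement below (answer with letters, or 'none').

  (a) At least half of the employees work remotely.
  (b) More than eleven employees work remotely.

|A| = 17, |A ∩ B| = 11, |A ∖ B| = 6.
(a) |A ∩ B| ≥ |A ∖ B|: holds.
(b) |A ∩ B| > 11: fails.

(a)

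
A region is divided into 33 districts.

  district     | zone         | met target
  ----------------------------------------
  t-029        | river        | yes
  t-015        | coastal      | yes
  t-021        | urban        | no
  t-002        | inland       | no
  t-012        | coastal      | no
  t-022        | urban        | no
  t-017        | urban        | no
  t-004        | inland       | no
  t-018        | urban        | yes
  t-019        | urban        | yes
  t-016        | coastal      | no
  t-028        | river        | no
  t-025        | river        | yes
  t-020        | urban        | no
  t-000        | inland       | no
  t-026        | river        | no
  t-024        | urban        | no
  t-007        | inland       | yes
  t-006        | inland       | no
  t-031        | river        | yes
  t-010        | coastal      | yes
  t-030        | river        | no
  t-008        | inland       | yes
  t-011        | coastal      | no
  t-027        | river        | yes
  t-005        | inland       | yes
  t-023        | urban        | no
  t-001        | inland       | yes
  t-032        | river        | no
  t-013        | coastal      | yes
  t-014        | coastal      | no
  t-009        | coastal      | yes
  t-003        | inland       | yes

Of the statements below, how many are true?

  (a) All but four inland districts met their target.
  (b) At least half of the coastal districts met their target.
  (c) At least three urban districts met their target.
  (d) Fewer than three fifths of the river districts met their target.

3

(a) inland: |A| = 9, |A ∩ B| = 5; needs |A ∖ B| = 4 — true.
(b) coastal: |A| = 8, |A ∩ B| = 4; needs |A ∩ B| ≥ |A ∖ B| — true.
(c) urban: |A| = 8, |A ∩ B| = 2; needs |A ∩ B| ≥ 3 — false.
(d) river: |A| = 8, |A ∩ B| = 4; needs |A ∩ B| / |A| < 3/5 — true.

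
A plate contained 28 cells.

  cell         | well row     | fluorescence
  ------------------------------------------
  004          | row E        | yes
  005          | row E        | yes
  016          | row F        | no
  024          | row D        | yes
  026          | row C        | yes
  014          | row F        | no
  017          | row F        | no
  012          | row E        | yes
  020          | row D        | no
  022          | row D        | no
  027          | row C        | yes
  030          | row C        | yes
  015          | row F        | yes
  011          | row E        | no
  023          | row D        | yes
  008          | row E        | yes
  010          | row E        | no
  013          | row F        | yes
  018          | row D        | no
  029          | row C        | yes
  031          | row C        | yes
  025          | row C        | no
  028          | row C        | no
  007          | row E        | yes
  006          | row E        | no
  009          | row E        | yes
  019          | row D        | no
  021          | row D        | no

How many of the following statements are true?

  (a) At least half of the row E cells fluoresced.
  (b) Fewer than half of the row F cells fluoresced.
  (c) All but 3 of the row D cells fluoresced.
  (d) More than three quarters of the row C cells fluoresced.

2

(a) row E: |A| = 9, |A ∩ B| = 6; needs |A ∩ B| ≥ |A ∖ B| — true.
(b) row F: |A| = 5, |A ∩ B| = 2; needs |A ∩ B| < |A ∖ B| — true.
(c) row D: |A| = 7, |A ∩ B| = 2; needs |A ∖ B| = 3 — false.
(d) row C: |A| = 7, |A ∩ B| = 5; needs |A ∩ B| / |A| > 3/4 — false.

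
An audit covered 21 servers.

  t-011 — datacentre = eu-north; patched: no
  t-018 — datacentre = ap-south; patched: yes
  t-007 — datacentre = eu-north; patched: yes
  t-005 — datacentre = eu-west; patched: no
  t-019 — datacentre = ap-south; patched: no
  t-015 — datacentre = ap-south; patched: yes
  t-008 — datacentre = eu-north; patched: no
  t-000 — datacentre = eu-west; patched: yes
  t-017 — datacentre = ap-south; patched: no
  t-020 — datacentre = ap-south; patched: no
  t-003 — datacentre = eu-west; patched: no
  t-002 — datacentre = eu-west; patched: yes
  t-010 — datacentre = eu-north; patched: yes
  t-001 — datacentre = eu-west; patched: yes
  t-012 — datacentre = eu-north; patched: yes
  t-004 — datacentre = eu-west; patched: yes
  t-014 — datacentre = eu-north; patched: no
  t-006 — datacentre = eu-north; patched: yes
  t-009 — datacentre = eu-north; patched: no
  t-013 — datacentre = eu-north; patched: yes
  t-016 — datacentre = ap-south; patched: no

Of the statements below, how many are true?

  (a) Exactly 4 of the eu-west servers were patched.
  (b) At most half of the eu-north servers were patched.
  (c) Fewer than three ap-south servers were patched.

2

(a) eu-west: |A| = 6, |A ∩ B| = 4; needs |A ∩ B| = 4 — true.
(b) eu-north: |A| = 9, |A ∩ B| = 5; needs |A ∩ B| ≤ |A ∖ B| — false.
(c) ap-south: |A| = 6, |A ∩ B| = 2; needs |A ∩ B| < 3 — true.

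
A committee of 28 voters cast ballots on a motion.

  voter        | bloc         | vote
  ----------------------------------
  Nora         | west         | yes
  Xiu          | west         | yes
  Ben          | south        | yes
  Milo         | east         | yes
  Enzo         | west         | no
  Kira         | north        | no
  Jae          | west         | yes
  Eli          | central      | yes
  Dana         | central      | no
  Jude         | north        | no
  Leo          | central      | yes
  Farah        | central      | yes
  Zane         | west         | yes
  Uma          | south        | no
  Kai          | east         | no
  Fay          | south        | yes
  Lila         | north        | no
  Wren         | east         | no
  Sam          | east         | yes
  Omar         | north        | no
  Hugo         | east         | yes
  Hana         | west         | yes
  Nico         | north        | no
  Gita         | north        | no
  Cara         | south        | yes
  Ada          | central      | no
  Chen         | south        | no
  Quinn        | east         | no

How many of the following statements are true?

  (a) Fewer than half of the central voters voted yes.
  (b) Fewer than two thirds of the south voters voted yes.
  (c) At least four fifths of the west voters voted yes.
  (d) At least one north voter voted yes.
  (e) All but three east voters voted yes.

(a) central: |A| = 5, |A ∩ B| = 3; needs |A ∩ B| < |A ∖ B| — false.
(b) south: |A| = 5, |A ∩ B| = 3; needs |A ∩ B| / |A| < 2/3 — true.
(c) west: |A| = 6, |A ∩ B| = 5; needs |A ∩ B| / |A| ≥ 4/5 — true.
(d) north: |A| = 6, |A ∩ B| = 0; needs A ∩ B ≠ ∅ (|A ∩ B| ≥ 1) — false.
(e) east: |A| = 6, |A ∩ B| = 3; needs |A ∖ B| = 3 — true.

3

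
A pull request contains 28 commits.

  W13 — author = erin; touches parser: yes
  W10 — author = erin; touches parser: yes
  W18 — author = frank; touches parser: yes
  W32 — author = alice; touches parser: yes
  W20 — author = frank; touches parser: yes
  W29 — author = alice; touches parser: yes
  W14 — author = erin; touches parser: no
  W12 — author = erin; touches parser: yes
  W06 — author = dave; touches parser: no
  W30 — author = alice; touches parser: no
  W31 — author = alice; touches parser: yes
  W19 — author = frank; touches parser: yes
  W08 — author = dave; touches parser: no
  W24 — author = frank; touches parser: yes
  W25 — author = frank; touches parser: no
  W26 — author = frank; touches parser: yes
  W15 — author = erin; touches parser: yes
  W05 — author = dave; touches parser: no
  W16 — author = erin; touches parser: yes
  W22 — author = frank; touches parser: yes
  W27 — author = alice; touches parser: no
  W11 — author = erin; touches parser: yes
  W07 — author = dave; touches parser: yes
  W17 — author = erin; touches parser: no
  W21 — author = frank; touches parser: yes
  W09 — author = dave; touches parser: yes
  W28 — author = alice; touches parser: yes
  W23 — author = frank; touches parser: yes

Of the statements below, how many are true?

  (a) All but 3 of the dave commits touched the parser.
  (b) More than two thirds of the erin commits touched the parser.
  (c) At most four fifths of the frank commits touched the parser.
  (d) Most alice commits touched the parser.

(a) dave: |A| = 5, |A ∩ B| = 2; needs |A ∖ B| = 3 — true.
(b) erin: |A| = 8, |A ∩ B| = 6; needs |A ∩ B| / |A| > 2/3 — true.
(c) frank: |A| = 9, |A ∩ B| = 8; needs |A ∩ B| / |A| ≤ 4/5 — false.
(d) alice: |A| = 6, |A ∩ B| = 4; needs |A ∩ B| > |A ∖ B| — true.

3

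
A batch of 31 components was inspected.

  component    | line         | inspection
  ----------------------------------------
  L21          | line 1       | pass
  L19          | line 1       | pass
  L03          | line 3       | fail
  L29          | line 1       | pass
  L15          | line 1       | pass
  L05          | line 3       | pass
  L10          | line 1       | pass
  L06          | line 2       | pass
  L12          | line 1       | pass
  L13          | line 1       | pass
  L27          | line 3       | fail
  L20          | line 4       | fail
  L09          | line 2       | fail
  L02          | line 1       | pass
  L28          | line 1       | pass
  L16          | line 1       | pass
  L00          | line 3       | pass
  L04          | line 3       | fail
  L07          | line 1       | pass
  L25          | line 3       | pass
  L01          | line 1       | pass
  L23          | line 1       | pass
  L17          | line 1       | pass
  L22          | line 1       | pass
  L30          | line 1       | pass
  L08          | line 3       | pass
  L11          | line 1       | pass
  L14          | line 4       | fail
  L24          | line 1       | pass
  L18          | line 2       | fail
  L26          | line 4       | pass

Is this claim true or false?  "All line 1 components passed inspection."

Truth condition: A ⊆ B, i.e. every element of A is in B (|A ∖ B| = 0).
|A| = 18, |A ∩ B| = 18, |A ∖ B| = 0.
So the statement is true.

True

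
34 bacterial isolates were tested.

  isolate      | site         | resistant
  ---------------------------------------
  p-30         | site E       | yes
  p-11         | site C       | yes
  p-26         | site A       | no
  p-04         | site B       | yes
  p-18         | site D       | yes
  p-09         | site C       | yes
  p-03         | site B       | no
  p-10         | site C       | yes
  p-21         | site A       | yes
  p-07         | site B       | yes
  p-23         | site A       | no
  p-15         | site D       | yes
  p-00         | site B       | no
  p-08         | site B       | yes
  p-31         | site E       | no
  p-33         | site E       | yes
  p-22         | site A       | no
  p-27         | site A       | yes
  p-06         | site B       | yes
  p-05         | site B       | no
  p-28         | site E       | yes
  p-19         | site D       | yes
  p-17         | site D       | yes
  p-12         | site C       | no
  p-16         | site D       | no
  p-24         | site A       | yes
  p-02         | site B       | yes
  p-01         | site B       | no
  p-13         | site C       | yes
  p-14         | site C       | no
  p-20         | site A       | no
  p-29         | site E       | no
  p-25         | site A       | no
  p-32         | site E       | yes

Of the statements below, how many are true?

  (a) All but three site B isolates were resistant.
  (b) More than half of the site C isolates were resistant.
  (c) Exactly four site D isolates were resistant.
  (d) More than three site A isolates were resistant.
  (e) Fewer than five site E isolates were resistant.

3

(a) site B: |A| = 9, |A ∩ B| = 5; needs |A ∖ B| = 3 — false.
(b) site C: |A| = 6, |A ∩ B| = 4; needs |A ∩ B| > |A ∖ B| — true.
(c) site D: |A| = 5, |A ∩ B| = 4; needs |A ∩ B| = 4 — true.
(d) site A: |A| = 8, |A ∩ B| = 3; needs |A ∩ B| > 3 — false.
(e) site E: |A| = 6, |A ∩ B| = 4; needs |A ∩ B| < 5 — true.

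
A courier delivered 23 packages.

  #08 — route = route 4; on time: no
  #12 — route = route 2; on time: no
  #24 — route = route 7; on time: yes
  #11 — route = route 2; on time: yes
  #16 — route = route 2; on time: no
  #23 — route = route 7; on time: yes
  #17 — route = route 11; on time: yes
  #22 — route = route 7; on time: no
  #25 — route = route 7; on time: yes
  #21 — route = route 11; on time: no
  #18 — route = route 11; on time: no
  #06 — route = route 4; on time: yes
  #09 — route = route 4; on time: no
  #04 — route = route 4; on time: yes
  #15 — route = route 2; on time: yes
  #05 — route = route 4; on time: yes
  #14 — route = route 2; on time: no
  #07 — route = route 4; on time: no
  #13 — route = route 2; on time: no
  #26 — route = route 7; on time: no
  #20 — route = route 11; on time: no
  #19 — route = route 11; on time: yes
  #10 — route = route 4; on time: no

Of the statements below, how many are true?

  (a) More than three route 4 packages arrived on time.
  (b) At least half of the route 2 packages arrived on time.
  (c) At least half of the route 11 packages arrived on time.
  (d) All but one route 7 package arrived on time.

0

(a) route 4: |A| = 7, |A ∩ B| = 3; needs |A ∩ B| > 3 — false.
(b) route 2: |A| = 6, |A ∩ B| = 2; needs |A ∩ B| ≥ |A ∖ B| — false.
(c) route 11: |A| = 5, |A ∩ B| = 2; needs |A ∩ B| ≥ |A ∖ B| — false.
(d) route 7: |A| = 5, |A ∩ B| = 3; needs |A ∖ B| = 1 — false.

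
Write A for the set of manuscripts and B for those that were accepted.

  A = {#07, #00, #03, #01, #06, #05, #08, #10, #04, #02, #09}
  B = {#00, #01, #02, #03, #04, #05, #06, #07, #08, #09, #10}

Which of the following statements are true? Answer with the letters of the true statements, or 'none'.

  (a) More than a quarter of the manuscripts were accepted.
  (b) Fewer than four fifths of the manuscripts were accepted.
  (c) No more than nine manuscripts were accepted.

(a)

|A| = 11, |A ∩ B| = 11, |A ∖ B| = 0.
(a) |A ∩ B| / |A| > 1/4: holds.
(b) |A ∩ B| / |A| < 4/5: fails.
(c) |A ∩ B| ≤ 9: fails.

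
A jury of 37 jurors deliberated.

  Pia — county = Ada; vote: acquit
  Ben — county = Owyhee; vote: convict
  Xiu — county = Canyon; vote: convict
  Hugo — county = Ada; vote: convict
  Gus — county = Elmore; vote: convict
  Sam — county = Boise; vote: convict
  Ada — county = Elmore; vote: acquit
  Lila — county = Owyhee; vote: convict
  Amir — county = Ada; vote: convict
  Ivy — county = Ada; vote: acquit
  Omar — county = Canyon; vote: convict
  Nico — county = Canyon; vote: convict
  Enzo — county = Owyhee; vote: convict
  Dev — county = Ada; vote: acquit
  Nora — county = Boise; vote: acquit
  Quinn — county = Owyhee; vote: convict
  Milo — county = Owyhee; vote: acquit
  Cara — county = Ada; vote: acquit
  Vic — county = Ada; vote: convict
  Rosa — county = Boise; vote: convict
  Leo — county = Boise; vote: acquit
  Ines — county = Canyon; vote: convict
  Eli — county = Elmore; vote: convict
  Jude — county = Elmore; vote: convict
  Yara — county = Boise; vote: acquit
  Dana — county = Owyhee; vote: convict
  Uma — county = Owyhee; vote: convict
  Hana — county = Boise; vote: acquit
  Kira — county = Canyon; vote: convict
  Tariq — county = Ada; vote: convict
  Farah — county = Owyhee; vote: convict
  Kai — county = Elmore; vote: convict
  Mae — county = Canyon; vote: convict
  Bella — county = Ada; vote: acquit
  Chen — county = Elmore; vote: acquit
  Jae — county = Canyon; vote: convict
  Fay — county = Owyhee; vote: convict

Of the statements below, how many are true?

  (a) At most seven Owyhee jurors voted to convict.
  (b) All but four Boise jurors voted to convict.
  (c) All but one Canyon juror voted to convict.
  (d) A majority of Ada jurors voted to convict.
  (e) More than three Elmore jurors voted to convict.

(a) Owyhee: |A| = 9, |A ∩ B| = 8; needs |A ∩ B| ≤ 7 — false.
(b) Boise: |A| = 6, |A ∩ B| = 2; needs |A ∖ B| = 4 — true.
(c) Canyon: |A| = 7, |A ∩ B| = 7; needs |A ∖ B| = 1 — false.
(d) Ada: |A| = 9, |A ∩ B| = 4; needs |A ∩ B| > |A ∖ B| — false.
(e) Elmore: |A| = 6, |A ∩ B| = 4; needs |A ∩ B| > 3 — true.

2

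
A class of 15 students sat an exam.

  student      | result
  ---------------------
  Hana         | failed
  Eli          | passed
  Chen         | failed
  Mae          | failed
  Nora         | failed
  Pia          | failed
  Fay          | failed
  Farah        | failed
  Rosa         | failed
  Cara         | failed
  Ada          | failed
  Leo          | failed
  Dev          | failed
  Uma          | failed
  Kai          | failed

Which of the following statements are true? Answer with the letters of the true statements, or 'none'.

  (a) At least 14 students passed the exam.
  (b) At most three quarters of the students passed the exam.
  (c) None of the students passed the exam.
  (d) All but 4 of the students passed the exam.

|A| = 15, |A ∩ B| = 1, |A ∖ B| = 14.
(a) |A ∩ B| ≥ 14: fails.
(b) |A ∩ B| / |A| ≤ 3/4: holds.
(c) A ∩ B = ∅ (|A ∩ B| = 0): fails.
(d) |A ∖ B| = 4: fails.

(b)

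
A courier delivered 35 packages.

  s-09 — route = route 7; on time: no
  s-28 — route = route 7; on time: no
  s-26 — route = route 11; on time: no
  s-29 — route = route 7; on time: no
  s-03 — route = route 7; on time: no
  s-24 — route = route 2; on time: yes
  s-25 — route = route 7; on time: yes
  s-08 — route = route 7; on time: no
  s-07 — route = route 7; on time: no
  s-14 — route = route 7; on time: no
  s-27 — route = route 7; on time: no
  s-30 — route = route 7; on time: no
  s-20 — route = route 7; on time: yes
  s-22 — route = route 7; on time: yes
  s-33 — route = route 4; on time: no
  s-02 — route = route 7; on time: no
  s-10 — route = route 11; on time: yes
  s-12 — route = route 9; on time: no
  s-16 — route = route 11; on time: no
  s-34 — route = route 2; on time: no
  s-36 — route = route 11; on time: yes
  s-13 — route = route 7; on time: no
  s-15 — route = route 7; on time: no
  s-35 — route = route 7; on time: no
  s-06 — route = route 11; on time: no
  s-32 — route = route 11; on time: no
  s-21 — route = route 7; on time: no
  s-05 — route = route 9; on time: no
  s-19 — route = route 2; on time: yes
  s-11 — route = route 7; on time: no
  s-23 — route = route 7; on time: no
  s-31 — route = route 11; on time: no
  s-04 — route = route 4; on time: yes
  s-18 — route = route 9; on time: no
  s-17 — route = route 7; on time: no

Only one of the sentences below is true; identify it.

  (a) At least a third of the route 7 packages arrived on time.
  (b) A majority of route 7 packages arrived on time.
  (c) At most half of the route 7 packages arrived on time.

(c)

|A| = 20, |A ∩ B| = 3, |A ∖ B| = 17.
(a) requires |A ∩ B| / |A| ≥ 1/3: false.
(b) requires |A ∩ B| > |A ∖ B|: false.
(c) requires |A ∩ B| ≤ |A ∖ B|: true.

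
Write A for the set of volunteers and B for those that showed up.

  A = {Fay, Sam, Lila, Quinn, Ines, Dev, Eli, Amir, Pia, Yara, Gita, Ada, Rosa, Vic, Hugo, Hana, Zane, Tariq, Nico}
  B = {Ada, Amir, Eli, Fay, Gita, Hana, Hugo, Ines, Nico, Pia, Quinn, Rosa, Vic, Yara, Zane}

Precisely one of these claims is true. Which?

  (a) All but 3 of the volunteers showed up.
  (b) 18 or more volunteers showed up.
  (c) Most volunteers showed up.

(c)

|A| = 19, |A ∩ B| = 15, |A ∖ B| = 4.
(a) requires |A ∖ B| = 3: false.
(b) requires |A ∩ B| ≥ 18: false.
(c) requires |A ∩ B| > |A ∖ B|: true.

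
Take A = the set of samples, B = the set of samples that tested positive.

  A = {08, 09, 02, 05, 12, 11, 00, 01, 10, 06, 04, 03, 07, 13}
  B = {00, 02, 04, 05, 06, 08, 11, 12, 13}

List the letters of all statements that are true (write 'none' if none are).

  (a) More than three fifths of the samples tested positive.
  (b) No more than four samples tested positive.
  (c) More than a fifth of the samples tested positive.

|A| = 14, |A ∩ B| = 9, |A ∖ B| = 5.
(a) |A ∩ B| / |A| > 3/5: holds.
(b) |A ∩ B| ≤ 4: fails.
(c) |A ∩ B| / |A| > 1/5: holds.

(a), (c)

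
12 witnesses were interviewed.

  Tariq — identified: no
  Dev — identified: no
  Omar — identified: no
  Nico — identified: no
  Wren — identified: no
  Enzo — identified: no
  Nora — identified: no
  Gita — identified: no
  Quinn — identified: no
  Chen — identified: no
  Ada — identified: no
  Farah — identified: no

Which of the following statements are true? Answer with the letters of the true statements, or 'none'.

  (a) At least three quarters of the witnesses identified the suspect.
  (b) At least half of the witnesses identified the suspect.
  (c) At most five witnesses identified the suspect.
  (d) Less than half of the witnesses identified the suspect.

|A| = 12, |A ∩ B| = 0, |A ∖ B| = 12.
(a) |A ∩ B| / |A| ≥ 3/4: fails.
(b) |A ∩ B| ≥ |A ∖ B|: fails.
(c) |A ∩ B| ≤ 5: holds.
(d) |A ∩ B| < |A ∖ B|: holds.

(c), (d)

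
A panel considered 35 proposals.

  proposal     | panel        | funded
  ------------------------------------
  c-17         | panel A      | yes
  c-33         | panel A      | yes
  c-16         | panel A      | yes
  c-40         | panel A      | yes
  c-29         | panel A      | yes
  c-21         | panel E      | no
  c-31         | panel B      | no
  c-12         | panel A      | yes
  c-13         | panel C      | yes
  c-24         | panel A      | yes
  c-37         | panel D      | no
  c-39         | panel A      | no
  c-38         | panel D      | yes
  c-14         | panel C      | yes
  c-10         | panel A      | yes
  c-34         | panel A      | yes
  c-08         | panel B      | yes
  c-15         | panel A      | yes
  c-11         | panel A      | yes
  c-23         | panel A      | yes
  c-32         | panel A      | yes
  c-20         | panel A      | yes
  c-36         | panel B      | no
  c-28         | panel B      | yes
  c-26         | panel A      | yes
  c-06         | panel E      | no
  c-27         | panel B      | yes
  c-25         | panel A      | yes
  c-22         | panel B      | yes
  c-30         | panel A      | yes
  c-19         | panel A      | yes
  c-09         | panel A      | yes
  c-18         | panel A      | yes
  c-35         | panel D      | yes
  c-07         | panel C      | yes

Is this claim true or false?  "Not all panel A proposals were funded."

The determiner here denotes the relation: A ⊄ B (|A ∖ B| ≥ 1).
|A| = 21, |A ∩ B| = 20, |A ∖ B| = 1.
So the statement is true.

True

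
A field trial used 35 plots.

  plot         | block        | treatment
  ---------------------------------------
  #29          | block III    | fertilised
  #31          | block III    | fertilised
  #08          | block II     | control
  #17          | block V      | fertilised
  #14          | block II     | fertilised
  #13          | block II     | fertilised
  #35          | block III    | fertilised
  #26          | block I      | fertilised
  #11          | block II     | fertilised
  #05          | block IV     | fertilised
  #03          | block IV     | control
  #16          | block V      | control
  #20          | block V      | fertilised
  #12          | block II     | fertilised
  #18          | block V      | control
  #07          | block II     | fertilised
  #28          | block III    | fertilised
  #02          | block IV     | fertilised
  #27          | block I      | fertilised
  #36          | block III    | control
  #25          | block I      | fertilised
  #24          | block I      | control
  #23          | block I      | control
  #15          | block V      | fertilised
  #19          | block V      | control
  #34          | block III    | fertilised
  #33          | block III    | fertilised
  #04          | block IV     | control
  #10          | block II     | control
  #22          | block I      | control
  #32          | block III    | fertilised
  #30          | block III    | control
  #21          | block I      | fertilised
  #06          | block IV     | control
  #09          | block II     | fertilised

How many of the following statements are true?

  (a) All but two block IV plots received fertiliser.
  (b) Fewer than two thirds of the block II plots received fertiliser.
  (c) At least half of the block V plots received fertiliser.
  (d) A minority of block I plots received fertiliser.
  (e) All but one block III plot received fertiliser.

1

(a) block IV: |A| = 5, |A ∩ B| = 2; needs |A ∖ B| = 2 — false.
(b) block II: |A| = 8, |A ∩ B| = 6; needs |A ∩ B| / |A| < 2/3 — false.
(c) block V: |A| = 6, |A ∩ B| = 3; needs |A ∩ B| ≥ |A ∖ B| — true.
(d) block I: |A| = 7, |A ∩ B| = 4; needs |A ∩ B| < |A ∖ B| — false.
(e) block III: |A| = 9, |A ∩ B| = 7; needs |A ∖ B| = 1 — false.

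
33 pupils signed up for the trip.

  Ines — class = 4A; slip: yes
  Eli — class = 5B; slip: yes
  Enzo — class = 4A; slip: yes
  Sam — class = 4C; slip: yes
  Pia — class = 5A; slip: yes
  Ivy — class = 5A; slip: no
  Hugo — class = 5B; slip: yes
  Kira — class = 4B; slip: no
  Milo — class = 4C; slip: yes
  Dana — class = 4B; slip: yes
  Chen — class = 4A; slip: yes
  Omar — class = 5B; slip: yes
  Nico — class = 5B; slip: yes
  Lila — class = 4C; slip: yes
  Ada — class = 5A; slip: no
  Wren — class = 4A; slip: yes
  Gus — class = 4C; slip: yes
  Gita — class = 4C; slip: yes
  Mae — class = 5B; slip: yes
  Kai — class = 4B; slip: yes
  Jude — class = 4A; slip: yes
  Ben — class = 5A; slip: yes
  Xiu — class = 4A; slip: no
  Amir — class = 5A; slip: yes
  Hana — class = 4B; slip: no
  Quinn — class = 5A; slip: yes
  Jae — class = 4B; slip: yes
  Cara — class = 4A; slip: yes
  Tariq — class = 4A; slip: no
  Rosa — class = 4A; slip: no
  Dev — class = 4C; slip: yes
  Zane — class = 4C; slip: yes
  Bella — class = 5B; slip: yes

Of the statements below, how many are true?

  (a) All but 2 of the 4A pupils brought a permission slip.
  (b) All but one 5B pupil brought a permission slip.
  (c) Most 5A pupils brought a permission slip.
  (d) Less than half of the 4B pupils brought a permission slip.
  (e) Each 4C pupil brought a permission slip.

2

(a) 4A: |A| = 9, |A ∩ B| = 6; needs |A ∖ B| = 2 — false.
(b) 5B: |A| = 6, |A ∩ B| = 6; needs |A ∖ B| = 1 — false.
(c) 5A: |A| = 6, |A ∩ B| = 4; needs |A ∩ B| > |A ∖ B| — true.
(d) 4B: |A| = 5, |A ∩ B| = 3; needs |A ∩ B| < |A ∖ B| — false.
(e) 4C: |A| = 7, |A ∩ B| = 7; needs A ⊆ B, i.e. every element of A is in B (|A ∖ B| = 0) — true.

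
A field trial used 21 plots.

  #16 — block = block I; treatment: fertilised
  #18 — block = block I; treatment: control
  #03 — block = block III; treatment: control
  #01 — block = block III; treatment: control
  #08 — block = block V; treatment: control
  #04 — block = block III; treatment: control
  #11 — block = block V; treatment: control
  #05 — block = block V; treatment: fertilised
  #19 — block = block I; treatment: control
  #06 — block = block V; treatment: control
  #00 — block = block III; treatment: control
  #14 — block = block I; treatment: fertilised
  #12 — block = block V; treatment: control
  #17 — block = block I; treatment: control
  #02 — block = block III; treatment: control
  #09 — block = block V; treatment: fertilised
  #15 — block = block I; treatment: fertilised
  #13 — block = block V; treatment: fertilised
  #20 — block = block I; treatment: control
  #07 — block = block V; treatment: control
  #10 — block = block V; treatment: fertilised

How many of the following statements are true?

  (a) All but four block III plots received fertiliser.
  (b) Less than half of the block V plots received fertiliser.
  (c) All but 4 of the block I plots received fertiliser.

2

(a) block III: |A| = 5, |A ∩ B| = 0; needs |A ∖ B| = 4 — false.
(b) block V: |A| = 9, |A ∩ B| = 4; needs |A ∩ B| < |A ∖ B| — true.
(c) block I: |A| = 7, |A ∩ B| = 3; needs |A ∖ B| = 4 — true.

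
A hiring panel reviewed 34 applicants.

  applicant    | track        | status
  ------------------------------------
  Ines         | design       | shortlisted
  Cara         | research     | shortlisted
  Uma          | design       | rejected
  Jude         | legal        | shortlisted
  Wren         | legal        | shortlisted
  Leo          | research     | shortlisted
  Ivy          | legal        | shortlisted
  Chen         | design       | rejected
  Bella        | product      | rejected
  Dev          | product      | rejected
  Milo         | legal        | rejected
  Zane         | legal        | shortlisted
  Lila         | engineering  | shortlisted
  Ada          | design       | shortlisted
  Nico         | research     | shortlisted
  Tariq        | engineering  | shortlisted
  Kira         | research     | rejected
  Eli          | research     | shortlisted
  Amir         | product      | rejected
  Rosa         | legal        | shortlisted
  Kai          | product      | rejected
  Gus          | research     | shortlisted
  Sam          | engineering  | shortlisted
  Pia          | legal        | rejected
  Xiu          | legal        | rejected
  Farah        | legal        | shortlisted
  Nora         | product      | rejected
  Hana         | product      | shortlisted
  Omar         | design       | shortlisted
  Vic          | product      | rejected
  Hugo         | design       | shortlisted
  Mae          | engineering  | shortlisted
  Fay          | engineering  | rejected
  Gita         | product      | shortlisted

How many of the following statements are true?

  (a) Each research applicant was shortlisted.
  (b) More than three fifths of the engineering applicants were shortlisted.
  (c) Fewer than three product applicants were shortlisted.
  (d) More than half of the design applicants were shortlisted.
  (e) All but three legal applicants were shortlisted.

(a) research: |A| = 6, |A ∩ B| = 5; needs A ⊆ B, i.e. every element of A is in B (|A ∖ B| = 0) — false.
(b) engineering: |A| = 5, |A ∩ B| = 4; needs |A ∩ B| / |A| > 3/5 — true.
(c) product: |A| = 8, |A ∩ B| = 2; needs |A ∩ B| < 3 — true.
(d) design: |A| = 6, |A ∩ B| = 4; needs |A ∩ B| > |A ∖ B| — true.
(e) legal: |A| = 9, |A ∩ B| = 6; needs |A ∖ B| = 3 — true.

4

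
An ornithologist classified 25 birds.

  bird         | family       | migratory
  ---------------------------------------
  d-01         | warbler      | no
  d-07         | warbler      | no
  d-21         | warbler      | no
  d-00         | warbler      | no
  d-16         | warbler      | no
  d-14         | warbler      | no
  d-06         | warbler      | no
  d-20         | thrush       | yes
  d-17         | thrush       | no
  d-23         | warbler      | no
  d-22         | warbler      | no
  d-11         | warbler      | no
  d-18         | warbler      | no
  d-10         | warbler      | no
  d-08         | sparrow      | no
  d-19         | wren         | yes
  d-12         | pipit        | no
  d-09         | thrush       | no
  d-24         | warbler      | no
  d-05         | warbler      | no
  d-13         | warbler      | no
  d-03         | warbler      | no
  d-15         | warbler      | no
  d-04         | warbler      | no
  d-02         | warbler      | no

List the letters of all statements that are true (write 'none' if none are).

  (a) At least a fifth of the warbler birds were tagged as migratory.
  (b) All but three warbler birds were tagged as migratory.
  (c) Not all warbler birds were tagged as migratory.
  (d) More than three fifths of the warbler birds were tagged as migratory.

(c)

|A| = 19, |A ∩ B| = 0, |A ∖ B| = 19.
(a) |A ∩ B| / |A| ≥ 1/5: fails.
(b) |A ∖ B| = 3: fails.
(c) A ⊄ B (|A ∖ B| ≥ 1): holds.
(d) |A ∩ B| / |A| > 3/5: fails.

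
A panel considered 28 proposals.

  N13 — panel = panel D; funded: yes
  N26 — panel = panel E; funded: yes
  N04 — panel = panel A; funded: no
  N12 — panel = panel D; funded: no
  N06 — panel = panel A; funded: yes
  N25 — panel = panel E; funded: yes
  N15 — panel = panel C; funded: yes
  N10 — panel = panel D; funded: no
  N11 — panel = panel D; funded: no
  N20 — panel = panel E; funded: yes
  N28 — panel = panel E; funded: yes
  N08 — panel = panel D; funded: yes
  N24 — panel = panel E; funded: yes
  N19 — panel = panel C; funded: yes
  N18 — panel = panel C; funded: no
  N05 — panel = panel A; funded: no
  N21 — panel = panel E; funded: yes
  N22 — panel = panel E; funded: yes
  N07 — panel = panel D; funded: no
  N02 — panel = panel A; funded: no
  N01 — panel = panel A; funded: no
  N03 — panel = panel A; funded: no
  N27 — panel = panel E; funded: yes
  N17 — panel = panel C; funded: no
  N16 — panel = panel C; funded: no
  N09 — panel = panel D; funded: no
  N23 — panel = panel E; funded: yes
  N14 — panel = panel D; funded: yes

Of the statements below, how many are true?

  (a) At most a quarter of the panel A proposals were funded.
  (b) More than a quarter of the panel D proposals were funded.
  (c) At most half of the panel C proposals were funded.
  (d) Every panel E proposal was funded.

(a) panel A: |A| = 6, |A ∩ B| = 1; needs |A ∩ B| / |A| ≤ 1/4 — true.
(b) panel D: |A| = 8, |A ∩ B| = 3; needs |A ∩ B| / |A| > 1/4 — true.
(c) panel C: |A| = 5, |A ∩ B| = 2; needs |A ∩ B| ≤ |A ∖ B| — true.
(d) panel E: |A| = 9, |A ∩ B| = 9; needs A ⊆ B, i.e. every element of A is in B (|A ∖ B| = 0) — true.

4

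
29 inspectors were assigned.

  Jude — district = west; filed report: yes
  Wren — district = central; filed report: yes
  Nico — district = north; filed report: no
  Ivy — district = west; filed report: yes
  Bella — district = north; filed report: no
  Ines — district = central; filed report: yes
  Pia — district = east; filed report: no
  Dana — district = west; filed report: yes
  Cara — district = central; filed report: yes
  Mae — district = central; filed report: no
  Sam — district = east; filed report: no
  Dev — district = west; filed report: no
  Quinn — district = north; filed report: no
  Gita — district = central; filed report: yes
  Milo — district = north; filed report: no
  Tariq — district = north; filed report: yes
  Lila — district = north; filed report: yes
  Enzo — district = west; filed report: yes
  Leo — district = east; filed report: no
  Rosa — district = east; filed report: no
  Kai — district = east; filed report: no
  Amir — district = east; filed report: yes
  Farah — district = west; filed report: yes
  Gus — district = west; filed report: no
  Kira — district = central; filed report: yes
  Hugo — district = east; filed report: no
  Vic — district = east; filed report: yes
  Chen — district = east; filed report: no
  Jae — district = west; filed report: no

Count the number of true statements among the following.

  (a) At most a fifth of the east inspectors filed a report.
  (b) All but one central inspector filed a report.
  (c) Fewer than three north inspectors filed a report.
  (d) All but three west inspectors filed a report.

(a) east: |A| = 9, |A ∩ B| = 2; needs |A ∩ B| / |A| ≤ 1/5 — false.
(b) central: |A| = 6, |A ∩ B| = 5; needs |A ∖ B| = 1 — true.
(c) north: |A| = 6, |A ∩ B| = 2; needs |A ∩ B| < 3 — true.
(d) west: |A| = 8, |A ∩ B| = 5; needs |A ∖ B| = 3 — true.

3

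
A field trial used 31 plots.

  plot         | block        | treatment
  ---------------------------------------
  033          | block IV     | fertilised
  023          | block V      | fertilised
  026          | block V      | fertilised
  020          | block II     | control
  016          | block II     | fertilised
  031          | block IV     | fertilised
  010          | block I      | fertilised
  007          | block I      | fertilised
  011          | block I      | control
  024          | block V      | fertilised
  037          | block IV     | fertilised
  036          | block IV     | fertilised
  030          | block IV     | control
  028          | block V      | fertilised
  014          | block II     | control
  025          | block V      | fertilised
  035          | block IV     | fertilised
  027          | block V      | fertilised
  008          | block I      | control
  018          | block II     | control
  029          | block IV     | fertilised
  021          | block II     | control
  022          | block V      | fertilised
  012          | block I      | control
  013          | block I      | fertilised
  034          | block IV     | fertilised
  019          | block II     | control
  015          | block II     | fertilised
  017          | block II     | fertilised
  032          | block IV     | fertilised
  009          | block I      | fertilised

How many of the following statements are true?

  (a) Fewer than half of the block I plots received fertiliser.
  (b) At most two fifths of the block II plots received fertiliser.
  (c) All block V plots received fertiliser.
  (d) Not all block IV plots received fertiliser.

3

(a) block I: |A| = 7, |A ∩ B| = 4; needs |A ∩ B| < |A ∖ B| — false.
(b) block II: |A| = 8, |A ∩ B| = 3; needs |A ∩ B| / |A| ≤ 2/5 — true.
(c) block V: |A| = 7, |A ∩ B| = 7; needs A ⊆ B, i.e. every element of A is in B (|A ∖ B| = 0) — true.
(d) block IV: |A| = 9, |A ∩ B| = 8; needs A ⊄ B (|A ∖ B| ≥ 1) — true.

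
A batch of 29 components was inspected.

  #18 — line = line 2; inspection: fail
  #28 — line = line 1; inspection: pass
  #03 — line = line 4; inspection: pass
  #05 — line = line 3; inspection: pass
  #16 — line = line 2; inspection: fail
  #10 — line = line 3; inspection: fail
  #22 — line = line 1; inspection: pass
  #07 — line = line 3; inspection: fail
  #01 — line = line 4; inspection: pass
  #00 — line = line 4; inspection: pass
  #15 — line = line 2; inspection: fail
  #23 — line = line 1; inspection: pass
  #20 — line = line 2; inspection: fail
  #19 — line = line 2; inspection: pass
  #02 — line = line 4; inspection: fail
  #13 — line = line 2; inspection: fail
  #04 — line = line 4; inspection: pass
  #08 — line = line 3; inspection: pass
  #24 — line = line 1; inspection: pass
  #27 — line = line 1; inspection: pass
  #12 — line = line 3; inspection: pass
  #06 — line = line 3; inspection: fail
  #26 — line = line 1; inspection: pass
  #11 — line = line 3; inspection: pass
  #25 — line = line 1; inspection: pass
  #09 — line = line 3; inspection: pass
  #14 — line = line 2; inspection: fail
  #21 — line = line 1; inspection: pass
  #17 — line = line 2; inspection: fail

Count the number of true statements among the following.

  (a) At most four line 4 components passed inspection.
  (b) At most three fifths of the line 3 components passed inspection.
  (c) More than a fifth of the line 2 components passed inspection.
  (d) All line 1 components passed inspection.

(a) line 4: |A| = 5, |A ∩ B| = 4; needs |A ∩ B| ≤ 4 — true.
(b) line 3: |A| = 8, |A ∩ B| = 5; needs |A ∩ B| / |A| ≤ 3/5 — false.
(c) line 2: |A| = 8, |A ∩ B| = 1; needs |A ∩ B| / |A| > 1/5 — false.
(d) line 1: |A| = 8, |A ∩ B| = 8; needs A ⊆ B, i.e. every element of A is in B (|A ∖ B| = 0) — true.

2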